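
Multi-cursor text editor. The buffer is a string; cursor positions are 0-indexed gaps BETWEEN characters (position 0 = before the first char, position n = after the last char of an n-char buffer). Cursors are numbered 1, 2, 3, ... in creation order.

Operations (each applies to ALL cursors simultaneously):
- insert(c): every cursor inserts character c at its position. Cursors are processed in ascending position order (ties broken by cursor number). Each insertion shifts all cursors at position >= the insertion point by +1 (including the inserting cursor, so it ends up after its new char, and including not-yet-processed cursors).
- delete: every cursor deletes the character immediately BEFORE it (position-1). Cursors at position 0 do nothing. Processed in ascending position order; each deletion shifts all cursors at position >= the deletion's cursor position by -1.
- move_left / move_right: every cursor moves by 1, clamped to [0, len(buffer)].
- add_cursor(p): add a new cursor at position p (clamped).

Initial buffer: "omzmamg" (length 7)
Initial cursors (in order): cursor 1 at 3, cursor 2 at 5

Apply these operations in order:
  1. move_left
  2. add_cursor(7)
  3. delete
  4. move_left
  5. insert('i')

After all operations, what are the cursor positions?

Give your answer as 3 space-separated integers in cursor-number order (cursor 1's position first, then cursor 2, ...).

After op 1 (move_left): buffer="omzmamg" (len 7), cursors c1@2 c2@4, authorship .......
After op 2 (add_cursor(7)): buffer="omzmamg" (len 7), cursors c1@2 c2@4 c3@7, authorship .......
After op 3 (delete): buffer="ozam" (len 4), cursors c1@1 c2@2 c3@4, authorship ....
After op 4 (move_left): buffer="ozam" (len 4), cursors c1@0 c2@1 c3@3, authorship ....
After op 5 (insert('i')): buffer="ioizaim" (len 7), cursors c1@1 c2@3 c3@6, authorship 1.2..3.

Answer: 1 3 6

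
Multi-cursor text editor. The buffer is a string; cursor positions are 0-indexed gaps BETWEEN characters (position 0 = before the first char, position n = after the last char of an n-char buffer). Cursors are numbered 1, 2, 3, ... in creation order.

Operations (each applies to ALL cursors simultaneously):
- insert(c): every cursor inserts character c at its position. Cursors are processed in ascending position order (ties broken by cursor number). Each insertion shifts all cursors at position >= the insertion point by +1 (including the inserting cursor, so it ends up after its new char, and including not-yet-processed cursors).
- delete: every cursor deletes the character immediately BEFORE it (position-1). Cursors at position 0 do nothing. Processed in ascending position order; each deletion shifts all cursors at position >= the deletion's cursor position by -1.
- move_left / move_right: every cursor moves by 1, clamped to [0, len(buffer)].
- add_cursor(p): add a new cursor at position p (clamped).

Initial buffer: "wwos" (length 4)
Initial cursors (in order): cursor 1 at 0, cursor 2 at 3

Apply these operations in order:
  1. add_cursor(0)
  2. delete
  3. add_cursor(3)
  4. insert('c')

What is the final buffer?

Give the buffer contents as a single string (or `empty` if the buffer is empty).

Answer: ccwwcsc

Derivation:
After op 1 (add_cursor(0)): buffer="wwos" (len 4), cursors c1@0 c3@0 c2@3, authorship ....
After op 2 (delete): buffer="wws" (len 3), cursors c1@0 c3@0 c2@2, authorship ...
After op 3 (add_cursor(3)): buffer="wws" (len 3), cursors c1@0 c3@0 c2@2 c4@3, authorship ...
After op 4 (insert('c')): buffer="ccwwcsc" (len 7), cursors c1@2 c3@2 c2@5 c4@7, authorship 13..2.4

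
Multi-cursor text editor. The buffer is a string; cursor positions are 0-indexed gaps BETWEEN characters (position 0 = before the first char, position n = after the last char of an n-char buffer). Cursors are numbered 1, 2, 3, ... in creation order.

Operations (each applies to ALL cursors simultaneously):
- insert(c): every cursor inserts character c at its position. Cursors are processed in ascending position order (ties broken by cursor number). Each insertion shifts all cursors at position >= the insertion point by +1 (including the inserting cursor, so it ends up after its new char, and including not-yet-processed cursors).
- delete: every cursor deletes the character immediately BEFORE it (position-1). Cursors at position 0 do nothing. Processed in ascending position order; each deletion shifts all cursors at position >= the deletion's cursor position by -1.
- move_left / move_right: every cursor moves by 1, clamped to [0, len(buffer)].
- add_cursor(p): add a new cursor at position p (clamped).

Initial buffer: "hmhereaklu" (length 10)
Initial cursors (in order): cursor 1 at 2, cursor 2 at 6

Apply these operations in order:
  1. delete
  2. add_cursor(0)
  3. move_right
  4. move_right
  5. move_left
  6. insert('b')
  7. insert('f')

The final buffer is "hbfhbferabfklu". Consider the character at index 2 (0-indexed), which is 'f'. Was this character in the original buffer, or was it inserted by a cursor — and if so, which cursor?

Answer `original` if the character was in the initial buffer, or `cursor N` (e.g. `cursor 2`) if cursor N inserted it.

Answer: cursor 3

Derivation:
After op 1 (delete): buffer="hheraklu" (len 8), cursors c1@1 c2@4, authorship ........
After op 2 (add_cursor(0)): buffer="hheraklu" (len 8), cursors c3@0 c1@1 c2@4, authorship ........
After op 3 (move_right): buffer="hheraklu" (len 8), cursors c3@1 c1@2 c2@5, authorship ........
After op 4 (move_right): buffer="hheraklu" (len 8), cursors c3@2 c1@3 c2@6, authorship ........
After op 5 (move_left): buffer="hheraklu" (len 8), cursors c3@1 c1@2 c2@5, authorship ........
After op 6 (insert('b')): buffer="hbhberabklu" (len 11), cursors c3@2 c1@4 c2@8, authorship .3.1...2...
After op 7 (insert('f')): buffer="hbfhbferabfklu" (len 14), cursors c3@3 c1@6 c2@11, authorship .33.11...22...
Authorship (.=original, N=cursor N): . 3 3 . 1 1 . . . 2 2 . . .
Index 2: author = 3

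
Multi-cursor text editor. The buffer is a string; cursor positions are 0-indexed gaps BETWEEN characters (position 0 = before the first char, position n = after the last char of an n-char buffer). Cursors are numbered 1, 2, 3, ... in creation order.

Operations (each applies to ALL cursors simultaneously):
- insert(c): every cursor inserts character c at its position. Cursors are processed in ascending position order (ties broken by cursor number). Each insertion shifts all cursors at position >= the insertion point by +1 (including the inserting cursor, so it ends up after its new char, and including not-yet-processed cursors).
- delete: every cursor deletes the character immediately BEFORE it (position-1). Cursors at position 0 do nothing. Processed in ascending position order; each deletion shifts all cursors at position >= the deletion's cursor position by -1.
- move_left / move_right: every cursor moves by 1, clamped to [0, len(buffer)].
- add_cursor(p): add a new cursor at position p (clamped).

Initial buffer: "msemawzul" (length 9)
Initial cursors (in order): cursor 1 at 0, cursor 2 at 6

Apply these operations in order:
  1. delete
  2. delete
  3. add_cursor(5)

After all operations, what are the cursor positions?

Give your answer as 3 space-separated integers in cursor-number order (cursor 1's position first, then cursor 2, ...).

Answer: 0 4 5

Derivation:
After op 1 (delete): buffer="msemazul" (len 8), cursors c1@0 c2@5, authorship ........
After op 2 (delete): buffer="msemzul" (len 7), cursors c1@0 c2@4, authorship .......
After op 3 (add_cursor(5)): buffer="msemzul" (len 7), cursors c1@0 c2@4 c3@5, authorship .......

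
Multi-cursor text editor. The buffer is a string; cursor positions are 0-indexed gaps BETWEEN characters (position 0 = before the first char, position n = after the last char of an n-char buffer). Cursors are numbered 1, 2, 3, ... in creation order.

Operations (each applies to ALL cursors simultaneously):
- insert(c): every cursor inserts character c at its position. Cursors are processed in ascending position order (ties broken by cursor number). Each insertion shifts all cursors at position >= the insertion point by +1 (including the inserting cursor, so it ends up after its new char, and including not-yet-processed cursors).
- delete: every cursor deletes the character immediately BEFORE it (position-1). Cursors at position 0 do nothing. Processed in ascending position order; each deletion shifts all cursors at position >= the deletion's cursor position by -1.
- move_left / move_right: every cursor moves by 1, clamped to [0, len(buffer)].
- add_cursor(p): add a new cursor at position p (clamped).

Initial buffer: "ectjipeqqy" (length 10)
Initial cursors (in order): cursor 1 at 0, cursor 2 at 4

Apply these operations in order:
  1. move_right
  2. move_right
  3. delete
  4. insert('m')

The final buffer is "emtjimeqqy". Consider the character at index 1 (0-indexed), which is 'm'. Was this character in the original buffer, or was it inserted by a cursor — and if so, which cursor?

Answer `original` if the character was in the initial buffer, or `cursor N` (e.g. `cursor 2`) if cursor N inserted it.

Answer: cursor 1

Derivation:
After op 1 (move_right): buffer="ectjipeqqy" (len 10), cursors c1@1 c2@5, authorship ..........
After op 2 (move_right): buffer="ectjipeqqy" (len 10), cursors c1@2 c2@6, authorship ..........
After op 3 (delete): buffer="etjieqqy" (len 8), cursors c1@1 c2@4, authorship ........
After op 4 (insert('m')): buffer="emtjimeqqy" (len 10), cursors c1@2 c2@6, authorship .1...2....
Authorship (.=original, N=cursor N): . 1 . . . 2 . . . .
Index 1: author = 1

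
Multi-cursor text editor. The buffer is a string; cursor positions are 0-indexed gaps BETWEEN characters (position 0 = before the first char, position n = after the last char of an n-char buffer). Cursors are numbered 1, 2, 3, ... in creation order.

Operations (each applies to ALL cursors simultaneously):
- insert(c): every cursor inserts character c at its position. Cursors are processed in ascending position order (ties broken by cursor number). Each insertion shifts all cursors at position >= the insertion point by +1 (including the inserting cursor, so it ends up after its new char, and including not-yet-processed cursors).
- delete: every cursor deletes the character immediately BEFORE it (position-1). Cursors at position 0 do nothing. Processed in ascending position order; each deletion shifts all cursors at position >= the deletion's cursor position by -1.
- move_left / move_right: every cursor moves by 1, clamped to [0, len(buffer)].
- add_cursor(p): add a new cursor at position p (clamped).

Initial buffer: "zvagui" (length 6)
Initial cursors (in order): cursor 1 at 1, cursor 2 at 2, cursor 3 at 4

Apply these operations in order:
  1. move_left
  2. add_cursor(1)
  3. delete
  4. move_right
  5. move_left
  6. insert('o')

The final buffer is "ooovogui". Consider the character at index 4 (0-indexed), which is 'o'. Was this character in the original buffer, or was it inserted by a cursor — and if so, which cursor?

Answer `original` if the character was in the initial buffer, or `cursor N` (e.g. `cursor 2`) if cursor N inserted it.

Answer: cursor 3

Derivation:
After op 1 (move_left): buffer="zvagui" (len 6), cursors c1@0 c2@1 c3@3, authorship ......
After op 2 (add_cursor(1)): buffer="zvagui" (len 6), cursors c1@0 c2@1 c4@1 c3@3, authorship ......
After op 3 (delete): buffer="vgui" (len 4), cursors c1@0 c2@0 c4@0 c3@1, authorship ....
After op 4 (move_right): buffer="vgui" (len 4), cursors c1@1 c2@1 c4@1 c3@2, authorship ....
After op 5 (move_left): buffer="vgui" (len 4), cursors c1@0 c2@0 c4@0 c3@1, authorship ....
After op 6 (insert('o')): buffer="ooovogui" (len 8), cursors c1@3 c2@3 c4@3 c3@5, authorship 124.3...
Authorship (.=original, N=cursor N): 1 2 4 . 3 . . .
Index 4: author = 3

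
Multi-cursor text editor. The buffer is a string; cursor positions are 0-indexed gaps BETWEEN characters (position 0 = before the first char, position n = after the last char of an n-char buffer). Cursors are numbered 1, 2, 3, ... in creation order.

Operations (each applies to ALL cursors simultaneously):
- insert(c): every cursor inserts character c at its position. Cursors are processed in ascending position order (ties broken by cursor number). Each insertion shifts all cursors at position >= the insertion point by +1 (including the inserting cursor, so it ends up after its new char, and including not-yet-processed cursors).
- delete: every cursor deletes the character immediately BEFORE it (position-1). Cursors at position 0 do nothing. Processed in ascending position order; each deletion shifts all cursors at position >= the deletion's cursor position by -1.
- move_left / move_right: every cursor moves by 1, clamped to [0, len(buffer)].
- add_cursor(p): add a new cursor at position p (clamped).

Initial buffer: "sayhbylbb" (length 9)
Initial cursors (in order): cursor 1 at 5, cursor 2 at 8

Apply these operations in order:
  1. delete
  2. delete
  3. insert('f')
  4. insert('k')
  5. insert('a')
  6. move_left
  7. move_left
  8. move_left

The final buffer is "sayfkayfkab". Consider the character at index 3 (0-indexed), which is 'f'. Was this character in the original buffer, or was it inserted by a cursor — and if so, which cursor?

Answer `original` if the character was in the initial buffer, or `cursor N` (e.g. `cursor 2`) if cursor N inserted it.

Answer: cursor 1

Derivation:
After op 1 (delete): buffer="sayhylb" (len 7), cursors c1@4 c2@6, authorship .......
After op 2 (delete): buffer="sayyb" (len 5), cursors c1@3 c2@4, authorship .....
After op 3 (insert('f')): buffer="sayfyfb" (len 7), cursors c1@4 c2@6, authorship ...1.2.
After op 4 (insert('k')): buffer="sayfkyfkb" (len 9), cursors c1@5 c2@8, authorship ...11.22.
After op 5 (insert('a')): buffer="sayfkayfkab" (len 11), cursors c1@6 c2@10, authorship ...111.222.
After op 6 (move_left): buffer="sayfkayfkab" (len 11), cursors c1@5 c2@9, authorship ...111.222.
After op 7 (move_left): buffer="sayfkayfkab" (len 11), cursors c1@4 c2@8, authorship ...111.222.
After op 8 (move_left): buffer="sayfkayfkab" (len 11), cursors c1@3 c2@7, authorship ...111.222.
Authorship (.=original, N=cursor N): . . . 1 1 1 . 2 2 2 .
Index 3: author = 1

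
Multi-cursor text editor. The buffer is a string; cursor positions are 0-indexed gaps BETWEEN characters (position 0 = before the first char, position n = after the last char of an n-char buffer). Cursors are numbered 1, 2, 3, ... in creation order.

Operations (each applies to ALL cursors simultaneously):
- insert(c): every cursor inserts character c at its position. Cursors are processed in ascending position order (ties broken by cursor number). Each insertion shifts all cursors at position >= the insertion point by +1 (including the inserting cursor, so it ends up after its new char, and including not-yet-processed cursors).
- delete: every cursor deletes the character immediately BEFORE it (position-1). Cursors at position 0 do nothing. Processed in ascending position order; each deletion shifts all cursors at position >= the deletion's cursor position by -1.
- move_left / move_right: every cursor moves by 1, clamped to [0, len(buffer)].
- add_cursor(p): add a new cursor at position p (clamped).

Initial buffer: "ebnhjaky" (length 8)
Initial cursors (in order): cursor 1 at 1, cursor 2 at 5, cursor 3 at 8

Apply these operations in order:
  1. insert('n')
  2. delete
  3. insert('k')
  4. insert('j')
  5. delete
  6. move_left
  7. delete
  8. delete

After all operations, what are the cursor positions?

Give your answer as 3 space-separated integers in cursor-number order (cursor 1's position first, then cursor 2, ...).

After op 1 (insert('n')): buffer="enbnhjnakyn" (len 11), cursors c1@2 c2@7 c3@11, authorship .1....2...3
After op 2 (delete): buffer="ebnhjaky" (len 8), cursors c1@1 c2@5 c3@8, authorship ........
After op 3 (insert('k')): buffer="ekbnhjkakyk" (len 11), cursors c1@2 c2@7 c3@11, authorship .1....2...3
After op 4 (insert('j')): buffer="ekjbnhjkjakykj" (len 14), cursors c1@3 c2@9 c3@14, authorship .11....22...33
After op 5 (delete): buffer="ekbnhjkakyk" (len 11), cursors c1@2 c2@7 c3@11, authorship .1....2...3
After op 6 (move_left): buffer="ekbnhjkakyk" (len 11), cursors c1@1 c2@6 c3@10, authorship .1....2...3
After op 7 (delete): buffer="kbnhkakk" (len 8), cursors c1@0 c2@4 c3@7, authorship 1...2..3
After op 8 (delete): buffer="kbnkak" (len 6), cursors c1@0 c2@3 c3@5, authorship 1..2.3

Answer: 0 3 5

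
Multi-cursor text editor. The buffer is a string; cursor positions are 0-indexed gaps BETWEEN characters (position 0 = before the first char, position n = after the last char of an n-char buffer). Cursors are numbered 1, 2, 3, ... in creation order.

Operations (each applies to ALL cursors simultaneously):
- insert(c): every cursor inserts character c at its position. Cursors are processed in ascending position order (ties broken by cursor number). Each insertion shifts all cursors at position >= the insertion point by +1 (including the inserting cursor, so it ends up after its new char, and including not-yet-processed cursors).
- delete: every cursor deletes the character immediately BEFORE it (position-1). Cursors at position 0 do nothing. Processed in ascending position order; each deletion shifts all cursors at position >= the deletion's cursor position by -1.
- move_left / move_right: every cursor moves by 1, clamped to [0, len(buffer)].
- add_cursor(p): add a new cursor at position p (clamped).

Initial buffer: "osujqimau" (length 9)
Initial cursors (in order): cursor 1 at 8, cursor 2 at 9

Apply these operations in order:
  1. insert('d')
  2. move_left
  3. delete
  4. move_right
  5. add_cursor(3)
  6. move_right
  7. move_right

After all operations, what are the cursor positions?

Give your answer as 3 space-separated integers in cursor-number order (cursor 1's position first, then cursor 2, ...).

After op 1 (insert('d')): buffer="osujqimadud" (len 11), cursors c1@9 c2@11, authorship ........1.2
After op 2 (move_left): buffer="osujqimadud" (len 11), cursors c1@8 c2@10, authorship ........1.2
After op 3 (delete): buffer="osujqimdd" (len 9), cursors c1@7 c2@8, authorship .......12
After op 4 (move_right): buffer="osujqimdd" (len 9), cursors c1@8 c2@9, authorship .......12
After op 5 (add_cursor(3)): buffer="osujqimdd" (len 9), cursors c3@3 c1@8 c2@9, authorship .......12
After op 6 (move_right): buffer="osujqimdd" (len 9), cursors c3@4 c1@9 c2@9, authorship .......12
After op 7 (move_right): buffer="osujqimdd" (len 9), cursors c3@5 c1@9 c2@9, authorship .......12

Answer: 9 9 5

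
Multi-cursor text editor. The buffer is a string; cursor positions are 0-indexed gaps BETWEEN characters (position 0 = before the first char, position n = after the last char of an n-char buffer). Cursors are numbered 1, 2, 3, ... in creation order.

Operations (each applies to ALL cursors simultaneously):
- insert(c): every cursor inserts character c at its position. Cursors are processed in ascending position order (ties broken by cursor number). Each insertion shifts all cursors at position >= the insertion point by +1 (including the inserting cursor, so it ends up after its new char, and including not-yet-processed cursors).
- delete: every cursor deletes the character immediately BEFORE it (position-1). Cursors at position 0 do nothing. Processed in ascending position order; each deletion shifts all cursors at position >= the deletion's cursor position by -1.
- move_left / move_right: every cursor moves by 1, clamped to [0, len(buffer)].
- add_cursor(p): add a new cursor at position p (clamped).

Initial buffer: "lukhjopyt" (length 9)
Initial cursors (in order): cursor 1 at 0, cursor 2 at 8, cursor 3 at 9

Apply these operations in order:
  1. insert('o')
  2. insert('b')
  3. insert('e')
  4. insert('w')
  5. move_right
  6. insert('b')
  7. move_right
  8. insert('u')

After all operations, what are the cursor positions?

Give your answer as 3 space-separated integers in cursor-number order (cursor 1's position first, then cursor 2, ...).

Answer: 8 22 27

Derivation:
After op 1 (insert('o')): buffer="olukhjopyoto" (len 12), cursors c1@1 c2@10 c3@12, authorship 1........2.3
After op 2 (insert('b')): buffer="oblukhjopyobtob" (len 15), cursors c1@2 c2@12 c3@15, authorship 11........22.33
After op 3 (insert('e')): buffer="obelukhjopyobetobe" (len 18), cursors c1@3 c2@14 c3@18, authorship 111........222.333
After op 4 (insert('w')): buffer="obewlukhjopyobewtobew" (len 21), cursors c1@4 c2@16 c3@21, authorship 1111........2222.3333
After op 5 (move_right): buffer="obewlukhjopyobewtobew" (len 21), cursors c1@5 c2@17 c3@21, authorship 1111........2222.3333
After op 6 (insert('b')): buffer="obewlbukhjopyobewtbobewb" (len 24), cursors c1@6 c2@19 c3@24, authorship 1111.1.......2222.233333
After op 7 (move_right): buffer="obewlbukhjopyobewtbobewb" (len 24), cursors c1@7 c2@20 c3@24, authorship 1111.1.......2222.233333
After op 8 (insert('u')): buffer="obewlbuukhjopyobewtboubewbu" (len 27), cursors c1@8 c2@22 c3@27, authorship 1111.1.1......2222.23233333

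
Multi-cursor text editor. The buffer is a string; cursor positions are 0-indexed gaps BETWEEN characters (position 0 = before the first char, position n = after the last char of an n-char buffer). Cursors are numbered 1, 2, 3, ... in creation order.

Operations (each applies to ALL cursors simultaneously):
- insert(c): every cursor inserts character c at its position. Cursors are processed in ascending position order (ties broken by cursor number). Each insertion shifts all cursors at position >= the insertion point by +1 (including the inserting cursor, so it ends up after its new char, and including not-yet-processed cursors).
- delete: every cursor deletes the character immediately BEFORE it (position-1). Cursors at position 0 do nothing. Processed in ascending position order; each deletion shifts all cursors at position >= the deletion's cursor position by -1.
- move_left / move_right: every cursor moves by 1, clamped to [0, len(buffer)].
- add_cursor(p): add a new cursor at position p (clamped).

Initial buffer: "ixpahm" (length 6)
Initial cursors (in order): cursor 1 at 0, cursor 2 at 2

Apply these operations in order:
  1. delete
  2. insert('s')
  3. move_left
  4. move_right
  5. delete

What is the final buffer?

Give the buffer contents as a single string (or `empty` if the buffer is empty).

Answer: ipahm

Derivation:
After op 1 (delete): buffer="ipahm" (len 5), cursors c1@0 c2@1, authorship .....
After op 2 (insert('s')): buffer="sispahm" (len 7), cursors c1@1 c2@3, authorship 1.2....
After op 3 (move_left): buffer="sispahm" (len 7), cursors c1@0 c2@2, authorship 1.2....
After op 4 (move_right): buffer="sispahm" (len 7), cursors c1@1 c2@3, authorship 1.2....
After op 5 (delete): buffer="ipahm" (len 5), cursors c1@0 c2@1, authorship .....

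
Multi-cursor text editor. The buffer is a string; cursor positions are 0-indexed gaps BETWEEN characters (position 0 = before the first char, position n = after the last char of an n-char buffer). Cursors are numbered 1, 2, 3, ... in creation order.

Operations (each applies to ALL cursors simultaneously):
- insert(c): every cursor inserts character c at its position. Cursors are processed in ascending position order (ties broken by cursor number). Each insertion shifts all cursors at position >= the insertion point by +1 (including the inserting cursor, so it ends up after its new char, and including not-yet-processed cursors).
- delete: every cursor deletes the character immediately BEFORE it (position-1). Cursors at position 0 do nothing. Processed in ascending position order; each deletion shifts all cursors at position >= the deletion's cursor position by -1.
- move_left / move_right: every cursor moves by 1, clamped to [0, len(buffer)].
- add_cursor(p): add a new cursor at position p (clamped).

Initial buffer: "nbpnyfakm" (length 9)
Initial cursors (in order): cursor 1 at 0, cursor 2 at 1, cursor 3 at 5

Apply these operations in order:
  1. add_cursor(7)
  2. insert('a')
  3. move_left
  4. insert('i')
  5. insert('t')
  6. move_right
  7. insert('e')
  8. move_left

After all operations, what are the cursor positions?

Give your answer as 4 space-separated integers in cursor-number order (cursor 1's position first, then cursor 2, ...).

After op 1 (add_cursor(7)): buffer="nbpnyfakm" (len 9), cursors c1@0 c2@1 c3@5 c4@7, authorship .........
After op 2 (insert('a')): buffer="anabpnyafaakm" (len 13), cursors c1@1 c2@3 c3@8 c4@11, authorship 1.2....3..4..
After op 3 (move_left): buffer="anabpnyafaakm" (len 13), cursors c1@0 c2@2 c3@7 c4@10, authorship 1.2....3..4..
After op 4 (insert('i')): buffer="ianiabpnyiafaiakm" (len 17), cursors c1@1 c2@4 c3@10 c4@14, authorship 11.22....33..44..
After op 5 (insert('t')): buffer="itanitabpnyitafaitakm" (len 21), cursors c1@2 c2@6 c3@13 c4@18, authorship 111.222....333..444..
After op 6 (move_right): buffer="itanitabpnyitafaitakm" (len 21), cursors c1@3 c2@7 c3@14 c4@19, authorship 111.222....333..444..
After op 7 (insert('e')): buffer="itaenitaebpnyitaefaitaekm" (len 25), cursors c1@4 c2@9 c3@17 c4@23, authorship 1111.2222....3333..4444..
After op 8 (move_left): buffer="itaenitaebpnyitaefaitaekm" (len 25), cursors c1@3 c2@8 c3@16 c4@22, authorship 1111.2222....3333..4444..

Answer: 3 8 16 22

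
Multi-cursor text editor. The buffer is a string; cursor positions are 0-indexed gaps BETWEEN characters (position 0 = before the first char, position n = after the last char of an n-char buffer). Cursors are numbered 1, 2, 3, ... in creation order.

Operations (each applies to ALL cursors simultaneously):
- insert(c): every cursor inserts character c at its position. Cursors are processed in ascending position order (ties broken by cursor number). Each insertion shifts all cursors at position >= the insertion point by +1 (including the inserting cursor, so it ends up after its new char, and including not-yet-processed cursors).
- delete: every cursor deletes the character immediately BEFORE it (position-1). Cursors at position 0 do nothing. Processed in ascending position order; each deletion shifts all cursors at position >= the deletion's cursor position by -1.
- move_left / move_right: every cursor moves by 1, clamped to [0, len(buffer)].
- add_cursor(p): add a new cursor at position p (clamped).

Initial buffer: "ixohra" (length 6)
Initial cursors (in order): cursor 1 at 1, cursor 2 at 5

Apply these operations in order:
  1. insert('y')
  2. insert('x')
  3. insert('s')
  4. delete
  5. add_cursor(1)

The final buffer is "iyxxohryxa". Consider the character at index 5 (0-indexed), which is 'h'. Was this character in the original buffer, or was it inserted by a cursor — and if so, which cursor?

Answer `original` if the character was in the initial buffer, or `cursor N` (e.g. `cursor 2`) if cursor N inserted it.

After op 1 (insert('y')): buffer="iyxohrya" (len 8), cursors c1@2 c2@7, authorship .1....2.
After op 2 (insert('x')): buffer="iyxxohryxa" (len 10), cursors c1@3 c2@9, authorship .11....22.
After op 3 (insert('s')): buffer="iyxsxohryxsa" (len 12), cursors c1@4 c2@11, authorship .111....222.
After op 4 (delete): buffer="iyxxohryxa" (len 10), cursors c1@3 c2@9, authorship .11....22.
After op 5 (add_cursor(1)): buffer="iyxxohryxa" (len 10), cursors c3@1 c1@3 c2@9, authorship .11....22.
Authorship (.=original, N=cursor N): . 1 1 . . . . 2 2 .
Index 5: author = original

Answer: original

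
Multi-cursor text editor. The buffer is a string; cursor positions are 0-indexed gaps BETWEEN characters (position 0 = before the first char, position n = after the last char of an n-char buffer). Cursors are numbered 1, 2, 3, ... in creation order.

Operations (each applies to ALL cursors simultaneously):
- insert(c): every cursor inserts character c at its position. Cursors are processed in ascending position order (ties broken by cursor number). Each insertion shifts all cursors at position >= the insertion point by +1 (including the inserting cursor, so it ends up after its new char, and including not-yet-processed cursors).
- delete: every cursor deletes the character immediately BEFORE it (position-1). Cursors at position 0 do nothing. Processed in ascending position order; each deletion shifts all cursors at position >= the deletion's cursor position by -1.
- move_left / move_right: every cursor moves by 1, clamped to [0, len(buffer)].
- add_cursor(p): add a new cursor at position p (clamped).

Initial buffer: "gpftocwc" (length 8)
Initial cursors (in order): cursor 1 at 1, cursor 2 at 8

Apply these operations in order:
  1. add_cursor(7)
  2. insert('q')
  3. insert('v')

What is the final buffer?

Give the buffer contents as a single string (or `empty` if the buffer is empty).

Answer: gqvpftocwqvcqv

Derivation:
After op 1 (add_cursor(7)): buffer="gpftocwc" (len 8), cursors c1@1 c3@7 c2@8, authorship ........
After op 2 (insert('q')): buffer="gqpftocwqcq" (len 11), cursors c1@2 c3@9 c2@11, authorship .1......3.2
After op 3 (insert('v')): buffer="gqvpftocwqvcqv" (len 14), cursors c1@3 c3@11 c2@14, authorship .11......33.22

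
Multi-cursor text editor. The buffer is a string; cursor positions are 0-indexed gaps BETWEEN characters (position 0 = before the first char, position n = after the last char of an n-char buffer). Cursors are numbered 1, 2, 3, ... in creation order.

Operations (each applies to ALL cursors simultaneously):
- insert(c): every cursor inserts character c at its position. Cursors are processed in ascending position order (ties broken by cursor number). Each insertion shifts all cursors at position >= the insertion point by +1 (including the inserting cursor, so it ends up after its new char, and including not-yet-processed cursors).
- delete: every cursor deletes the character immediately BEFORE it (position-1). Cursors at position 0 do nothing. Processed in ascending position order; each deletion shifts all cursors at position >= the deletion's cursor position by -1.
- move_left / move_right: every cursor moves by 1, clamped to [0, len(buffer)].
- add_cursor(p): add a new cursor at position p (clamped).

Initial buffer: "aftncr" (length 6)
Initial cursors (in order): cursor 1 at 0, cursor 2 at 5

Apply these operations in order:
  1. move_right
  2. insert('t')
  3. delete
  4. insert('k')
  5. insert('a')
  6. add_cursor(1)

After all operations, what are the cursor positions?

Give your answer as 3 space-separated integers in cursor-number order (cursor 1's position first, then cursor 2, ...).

After op 1 (move_right): buffer="aftncr" (len 6), cursors c1@1 c2@6, authorship ......
After op 2 (insert('t')): buffer="atftncrt" (len 8), cursors c1@2 c2@8, authorship .1.....2
After op 3 (delete): buffer="aftncr" (len 6), cursors c1@1 c2@6, authorship ......
After op 4 (insert('k')): buffer="akftncrk" (len 8), cursors c1@2 c2@8, authorship .1.....2
After op 5 (insert('a')): buffer="akaftncrka" (len 10), cursors c1@3 c2@10, authorship .11.....22
After op 6 (add_cursor(1)): buffer="akaftncrka" (len 10), cursors c3@1 c1@3 c2@10, authorship .11.....22

Answer: 3 10 1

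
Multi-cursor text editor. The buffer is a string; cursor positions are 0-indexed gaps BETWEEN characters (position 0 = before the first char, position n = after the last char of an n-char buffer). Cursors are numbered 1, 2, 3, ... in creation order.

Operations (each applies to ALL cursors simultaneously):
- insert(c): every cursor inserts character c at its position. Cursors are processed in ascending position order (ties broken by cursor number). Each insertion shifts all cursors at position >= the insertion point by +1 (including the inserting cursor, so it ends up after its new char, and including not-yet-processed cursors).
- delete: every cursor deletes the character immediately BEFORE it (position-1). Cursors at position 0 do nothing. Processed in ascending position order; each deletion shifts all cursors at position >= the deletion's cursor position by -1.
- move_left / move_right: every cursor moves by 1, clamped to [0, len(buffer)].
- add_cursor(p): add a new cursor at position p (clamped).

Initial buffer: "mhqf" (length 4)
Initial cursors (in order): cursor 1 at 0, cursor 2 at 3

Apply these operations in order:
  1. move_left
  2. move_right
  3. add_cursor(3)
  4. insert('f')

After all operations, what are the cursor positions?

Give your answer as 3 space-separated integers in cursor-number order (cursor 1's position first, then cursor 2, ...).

Answer: 2 6 6

Derivation:
After op 1 (move_left): buffer="mhqf" (len 4), cursors c1@0 c2@2, authorship ....
After op 2 (move_right): buffer="mhqf" (len 4), cursors c1@1 c2@3, authorship ....
After op 3 (add_cursor(3)): buffer="mhqf" (len 4), cursors c1@1 c2@3 c3@3, authorship ....
After op 4 (insert('f')): buffer="mfhqfff" (len 7), cursors c1@2 c2@6 c3@6, authorship .1..23.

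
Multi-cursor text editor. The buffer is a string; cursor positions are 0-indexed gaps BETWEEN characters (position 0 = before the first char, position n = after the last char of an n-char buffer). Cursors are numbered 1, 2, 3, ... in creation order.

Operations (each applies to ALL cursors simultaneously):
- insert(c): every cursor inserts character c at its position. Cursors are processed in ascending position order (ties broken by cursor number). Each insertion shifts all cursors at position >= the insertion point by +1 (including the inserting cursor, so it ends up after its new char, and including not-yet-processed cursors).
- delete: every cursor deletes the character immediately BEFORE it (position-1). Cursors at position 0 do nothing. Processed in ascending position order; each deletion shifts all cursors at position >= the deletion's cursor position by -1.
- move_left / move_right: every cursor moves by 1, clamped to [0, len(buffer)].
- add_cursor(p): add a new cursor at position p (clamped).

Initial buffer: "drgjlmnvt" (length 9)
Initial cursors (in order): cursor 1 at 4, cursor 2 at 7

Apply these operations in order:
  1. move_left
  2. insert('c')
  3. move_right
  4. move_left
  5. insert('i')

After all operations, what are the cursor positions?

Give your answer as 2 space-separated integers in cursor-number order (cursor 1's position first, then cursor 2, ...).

After op 1 (move_left): buffer="drgjlmnvt" (len 9), cursors c1@3 c2@6, authorship .........
After op 2 (insert('c')): buffer="drgcjlmcnvt" (len 11), cursors c1@4 c2@8, authorship ...1...2...
After op 3 (move_right): buffer="drgcjlmcnvt" (len 11), cursors c1@5 c2@9, authorship ...1...2...
After op 4 (move_left): buffer="drgcjlmcnvt" (len 11), cursors c1@4 c2@8, authorship ...1...2...
After op 5 (insert('i')): buffer="drgcijlmcinvt" (len 13), cursors c1@5 c2@10, authorship ...11...22...

Answer: 5 10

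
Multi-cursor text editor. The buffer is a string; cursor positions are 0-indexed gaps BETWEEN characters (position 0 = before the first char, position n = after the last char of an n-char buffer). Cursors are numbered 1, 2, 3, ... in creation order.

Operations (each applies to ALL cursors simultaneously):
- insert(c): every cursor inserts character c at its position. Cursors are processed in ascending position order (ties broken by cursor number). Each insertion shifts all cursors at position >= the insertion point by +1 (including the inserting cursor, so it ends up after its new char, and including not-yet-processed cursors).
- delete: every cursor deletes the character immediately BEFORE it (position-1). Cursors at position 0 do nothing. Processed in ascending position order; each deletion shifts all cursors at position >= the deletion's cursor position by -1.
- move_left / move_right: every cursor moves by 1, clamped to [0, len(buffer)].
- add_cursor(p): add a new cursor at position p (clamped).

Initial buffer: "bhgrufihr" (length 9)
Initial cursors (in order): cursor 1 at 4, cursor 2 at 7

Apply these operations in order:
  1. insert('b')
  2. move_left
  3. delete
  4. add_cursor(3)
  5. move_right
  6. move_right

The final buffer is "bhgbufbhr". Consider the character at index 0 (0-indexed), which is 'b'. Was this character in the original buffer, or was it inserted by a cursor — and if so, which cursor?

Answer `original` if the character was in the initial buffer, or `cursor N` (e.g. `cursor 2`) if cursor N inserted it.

After op 1 (insert('b')): buffer="bhgrbufibhr" (len 11), cursors c1@5 c2@9, authorship ....1...2..
After op 2 (move_left): buffer="bhgrbufibhr" (len 11), cursors c1@4 c2@8, authorship ....1...2..
After op 3 (delete): buffer="bhgbufbhr" (len 9), cursors c1@3 c2@6, authorship ...1..2..
After op 4 (add_cursor(3)): buffer="bhgbufbhr" (len 9), cursors c1@3 c3@3 c2@6, authorship ...1..2..
After op 5 (move_right): buffer="bhgbufbhr" (len 9), cursors c1@4 c3@4 c2@7, authorship ...1..2..
After op 6 (move_right): buffer="bhgbufbhr" (len 9), cursors c1@5 c3@5 c2@8, authorship ...1..2..
Authorship (.=original, N=cursor N): . . . 1 . . 2 . .
Index 0: author = original

Answer: original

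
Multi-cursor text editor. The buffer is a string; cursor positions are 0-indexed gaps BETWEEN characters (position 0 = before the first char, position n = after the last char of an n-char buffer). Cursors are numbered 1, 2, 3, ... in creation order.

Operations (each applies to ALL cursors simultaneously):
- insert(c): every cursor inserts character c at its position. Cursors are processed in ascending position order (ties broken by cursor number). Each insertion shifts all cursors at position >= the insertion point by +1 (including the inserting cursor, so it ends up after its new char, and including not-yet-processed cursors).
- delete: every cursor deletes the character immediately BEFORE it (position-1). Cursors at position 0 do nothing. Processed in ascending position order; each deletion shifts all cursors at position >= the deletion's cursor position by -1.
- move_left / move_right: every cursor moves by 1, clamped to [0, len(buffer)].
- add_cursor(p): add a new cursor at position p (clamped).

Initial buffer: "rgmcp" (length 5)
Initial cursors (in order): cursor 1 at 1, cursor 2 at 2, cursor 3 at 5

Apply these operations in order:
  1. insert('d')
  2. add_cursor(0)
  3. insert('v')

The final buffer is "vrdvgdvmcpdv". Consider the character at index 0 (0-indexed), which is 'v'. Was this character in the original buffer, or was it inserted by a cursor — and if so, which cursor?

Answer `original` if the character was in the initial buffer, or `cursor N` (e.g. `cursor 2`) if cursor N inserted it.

After op 1 (insert('d')): buffer="rdgdmcpd" (len 8), cursors c1@2 c2@4 c3@8, authorship .1.2...3
After op 2 (add_cursor(0)): buffer="rdgdmcpd" (len 8), cursors c4@0 c1@2 c2@4 c3@8, authorship .1.2...3
After op 3 (insert('v')): buffer="vrdvgdvmcpdv" (len 12), cursors c4@1 c1@4 c2@7 c3@12, authorship 4.11.22...33
Authorship (.=original, N=cursor N): 4 . 1 1 . 2 2 . . . 3 3
Index 0: author = 4

Answer: cursor 4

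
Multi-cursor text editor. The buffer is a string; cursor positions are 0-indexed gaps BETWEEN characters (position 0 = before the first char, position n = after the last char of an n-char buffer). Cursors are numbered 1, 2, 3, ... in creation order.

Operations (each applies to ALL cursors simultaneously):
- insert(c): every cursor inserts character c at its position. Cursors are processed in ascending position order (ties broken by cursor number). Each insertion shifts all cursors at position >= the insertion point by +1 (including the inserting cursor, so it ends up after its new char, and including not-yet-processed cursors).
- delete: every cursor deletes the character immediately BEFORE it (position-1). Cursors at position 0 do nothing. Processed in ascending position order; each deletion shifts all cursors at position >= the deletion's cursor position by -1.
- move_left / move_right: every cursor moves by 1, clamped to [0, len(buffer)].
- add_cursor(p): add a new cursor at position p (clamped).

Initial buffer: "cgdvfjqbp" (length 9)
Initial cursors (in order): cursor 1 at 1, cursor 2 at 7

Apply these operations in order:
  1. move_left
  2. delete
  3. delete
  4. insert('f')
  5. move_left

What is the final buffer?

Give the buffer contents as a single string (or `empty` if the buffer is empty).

Answer: fcgdvfqbp

Derivation:
After op 1 (move_left): buffer="cgdvfjqbp" (len 9), cursors c1@0 c2@6, authorship .........
After op 2 (delete): buffer="cgdvfqbp" (len 8), cursors c1@0 c2@5, authorship ........
After op 3 (delete): buffer="cgdvqbp" (len 7), cursors c1@0 c2@4, authorship .......
After op 4 (insert('f')): buffer="fcgdvfqbp" (len 9), cursors c1@1 c2@6, authorship 1....2...
After op 5 (move_left): buffer="fcgdvfqbp" (len 9), cursors c1@0 c2@5, authorship 1....2...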